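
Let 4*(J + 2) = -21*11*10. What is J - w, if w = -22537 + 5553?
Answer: 32809/2 ≈ 16405.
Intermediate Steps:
w = -16984
J = -1159/2 (J = -2 + (-21*11*10)/4 = -2 + (-231*10)/4 = -2 + (¼)*(-2310) = -2 - 1155/2 = -1159/2 ≈ -579.50)
J - w = -1159/2 - 1*(-16984) = -1159/2 + 16984 = 32809/2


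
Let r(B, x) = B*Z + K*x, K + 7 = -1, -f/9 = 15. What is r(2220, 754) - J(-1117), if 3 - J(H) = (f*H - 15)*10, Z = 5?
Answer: 1512865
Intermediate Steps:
f = -135 (f = -9*15 = -135)
K = -8 (K = -7 - 1 = -8)
r(B, x) = -8*x + 5*B (r(B, x) = B*5 - 8*x = 5*B - 8*x = -8*x + 5*B)
J(H) = 153 + 1350*H (J(H) = 3 - (-135*H - 15)*10 = 3 - (-15 - 135*H)*10 = 3 - (-150 - 1350*H) = 3 + (150 + 1350*H) = 153 + 1350*H)
r(2220, 754) - J(-1117) = (-8*754 + 5*2220) - (153 + 1350*(-1117)) = (-6032 + 11100) - (153 - 1507950) = 5068 - 1*(-1507797) = 5068 + 1507797 = 1512865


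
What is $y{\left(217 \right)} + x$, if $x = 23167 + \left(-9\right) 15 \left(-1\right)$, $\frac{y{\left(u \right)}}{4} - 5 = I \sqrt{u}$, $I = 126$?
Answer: $23322 + 504 \sqrt{217} \approx 30746.0$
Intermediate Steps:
$y{\left(u \right)} = 20 + 504 \sqrt{u}$ ($y{\left(u \right)} = 20 + 4 \cdot 126 \sqrt{u} = 20 + 504 \sqrt{u}$)
$x = 23302$ ($x = 23167 - -135 = 23167 + 135 = 23302$)
$y{\left(217 \right)} + x = \left(20 + 504 \sqrt{217}\right) + 23302 = 23322 + 504 \sqrt{217}$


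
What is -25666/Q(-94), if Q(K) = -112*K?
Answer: -12833/5264 ≈ -2.4379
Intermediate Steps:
-25666/Q(-94) = -25666/((-112*(-94))) = -25666/10528 = -25666*1/10528 = -12833/5264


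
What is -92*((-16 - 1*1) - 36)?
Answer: 4876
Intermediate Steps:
-92*((-16 - 1*1) - 36) = -92*((-16 - 1) - 36) = -92*(-17 - 36) = -92*(-53) = 4876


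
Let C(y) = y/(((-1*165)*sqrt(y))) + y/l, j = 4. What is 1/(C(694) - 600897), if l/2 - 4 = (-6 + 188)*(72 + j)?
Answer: -115991255316458500/69698794436886036414363 + 1169879920*sqrt(694)/69698794436886036414363 ≈ -1.6642e-6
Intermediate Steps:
l = 27672 (l = 8 + 2*((-6 + 188)*(72 + 4)) = 8 + 2*(182*76) = 8 + 2*13832 = 8 + 27664 = 27672)
C(y) = -sqrt(y)/165 + y/27672 (C(y) = y/(((-1*165)*sqrt(y))) + y/27672 = y/((-165*sqrt(y))) + y*(1/27672) = y*(-1/(165*sqrt(y))) + y/27672 = -sqrt(y)/165 + y/27672)
1/(C(694) - 600897) = 1/((-sqrt(694)/165 + (1/27672)*694) - 600897) = 1/((-sqrt(694)/165 + 347/13836) - 600897) = 1/((347/13836 - sqrt(694)/165) - 600897) = 1/(-8314010545/13836 - sqrt(694)/165)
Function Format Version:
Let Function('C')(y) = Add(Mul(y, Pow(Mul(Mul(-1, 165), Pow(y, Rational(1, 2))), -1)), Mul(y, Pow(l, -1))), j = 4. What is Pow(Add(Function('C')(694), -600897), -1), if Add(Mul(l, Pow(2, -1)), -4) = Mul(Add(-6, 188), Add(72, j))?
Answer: Add(Rational(-115991255316458500, 69698794436886036414363), Mul(Rational(1169879920, 69698794436886036414363), Pow(694, Rational(1, 2)))) ≈ -1.6642e-6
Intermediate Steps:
l = 27672 (l = Add(8, Mul(2, Mul(Add(-6, 188), Add(72, 4)))) = Add(8, Mul(2, Mul(182, 76))) = Add(8, Mul(2, 13832)) = Add(8, 27664) = 27672)
Function('C')(y) = Add(Mul(Rational(-1, 165), Pow(y, Rational(1, 2))), Mul(Rational(1, 27672), y)) (Function('C')(y) = Add(Mul(y, Pow(Mul(Mul(-1, 165), Pow(y, Rational(1, 2))), -1)), Mul(y, Pow(27672, -1))) = Add(Mul(y, Pow(Mul(-165, Pow(y, Rational(1, 2))), -1)), Mul(y, Rational(1, 27672))) = Add(Mul(y, Mul(Rational(-1, 165), Pow(y, Rational(-1, 2)))), Mul(Rational(1, 27672), y)) = Add(Mul(Rational(-1, 165), Pow(y, Rational(1, 2))), Mul(Rational(1, 27672), y)))
Pow(Add(Function('C')(694), -600897), -1) = Pow(Add(Add(Mul(Rational(-1, 165), Pow(694, Rational(1, 2))), Mul(Rational(1, 27672), 694)), -600897), -1) = Pow(Add(Add(Mul(Rational(-1, 165), Pow(694, Rational(1, 2))), Rational(347, 13836)), -600897), -1) = Pow(Add(Add(Rational(347, 13836), Mul(Rational(-1, 165), Pow(694, Rational(1, 2)))), -600897), -1) = Pow(Add(Rational(-8314010545, 13836), Mul(Rational(-1, 165), Pow(694, Rational(1, 2)))), -1)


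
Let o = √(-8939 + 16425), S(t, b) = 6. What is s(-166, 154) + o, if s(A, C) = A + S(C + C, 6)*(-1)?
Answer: -172 + √7486 ≈ -85.478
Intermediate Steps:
o = √7486 ≈ 86.522
s(A, C) = -6 + A (s(A, C) = A + 6*(-1) = A - 6 = -6 + A)
s(-166, 154) + o = (-6 - 166) + √7486 = -172 + √7486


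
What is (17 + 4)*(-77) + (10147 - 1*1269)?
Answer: 7261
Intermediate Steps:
(17 + 4)*(-77) + (10147 - 1*1269) = 21*(-77) + (10147 - 1269) = -1617 + 8878 = 7261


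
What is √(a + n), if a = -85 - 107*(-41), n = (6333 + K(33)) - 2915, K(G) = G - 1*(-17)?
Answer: √7770 ≈ 88.148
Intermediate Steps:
K(G) = 17 + G (K(G) = G + 17 = 17 + G)
n = 3468 (n = (6333 + (17 + 33)) - 2915 = (6333 + 50) - 2915 = 6383 - 2915 = 3468)
a = 4302 (a = -85 + 4387 = 4302)
√(a + n) = √(4302 + 3468) = √7770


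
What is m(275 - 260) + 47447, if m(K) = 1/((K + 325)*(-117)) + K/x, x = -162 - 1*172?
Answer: 315202458703/6643260 ≈ 47447.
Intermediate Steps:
x = -334 (x = -162 - 172 = -334)
m(K) = -1/(117*(325 + K)) - K/334 (m(K) = 1/((K + 325)*(-117)) + K/(-334) = -1/117/(325 + K) + K*(-1/334) = -1/(117*(325 + K)) - K/334)
m(275 - 260) + 47447 = (-334 - 38025*(275 - 260) - 117*(275 - 260)**2)/(39078*(325 + (275 - 260))) + 47447 = (-334 - 38025*15 - 117*15**2)/(39078*(325 + 15)) + 47447 = (1/39078)*(-334 - 570375 - 117*225)/340 + 47447 = (1/39078)*(1/340)*(-334 - 570375 - 26325) + 47447 = (1/39078)*(1/340)*(-597034) + 47447 = -298517/6643260 + 47447 = 315202458703/6643260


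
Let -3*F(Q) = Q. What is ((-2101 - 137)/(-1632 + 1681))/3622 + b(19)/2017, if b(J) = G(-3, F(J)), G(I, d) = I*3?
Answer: -3055674/178986563 ≈ -0.017072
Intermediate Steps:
F(Q) = -Q/3
G(I, d) = 3*I
b(J) = -9 (b(J) = 3*(-3) = -9)
((-2101 - 137)/(-1632 + 1681))/3622 + b(19)/2017 = ((-2101 - 137)/(-1632 + 1681))/3622 - 9/2017 = -2238/49*(1/3622) - 9*1/2017 = -2238*1/49*(1/3622) - 9/2017 = -2238/49*1/3622 - 9/2017 = -1119/88739 - 9/2017 = -3055674/178986563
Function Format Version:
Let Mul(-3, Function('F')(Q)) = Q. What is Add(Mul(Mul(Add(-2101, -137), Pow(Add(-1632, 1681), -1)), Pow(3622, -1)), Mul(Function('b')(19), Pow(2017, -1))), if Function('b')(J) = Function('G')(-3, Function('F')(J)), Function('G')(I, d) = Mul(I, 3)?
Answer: Rational(-3055674, 178986563) ≈ -0.017072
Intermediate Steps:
Function('F')(Q) = Mul(Rational(-1, 3), Q)
Function('G')(I, d) = Mul(3, I)
Function('b')(J) = -9 (Function('b')(J) = Mul(3, -3) = -9)
Add(Mul(Mul(Add(-2101, -137), Pow(Add(-1632, 1681), -1)), Pow(3622, -1)), Mul(Function('b')(19), Pow(2017, -1))) = Add(Mul(Mul(Add(-2101, -137), Pow(Add(-1632, 1681), -1)), Pow(3622, -1)), Mul(-9, Pow(2017, -1))) = Add(Mul(Mul(-2238, Pow(49, -1)), Rational(1, 3622)), Mul(-9, Rational(1, 2017))) = Add(Mul(Mul(-2238, Rational(1, 49)), Rational(1, 3622)), Rational(-9, 2017)) = Add(Mul(Rational(-2238, 49), Rational(1, 3622)), Rational(-9, 2017)) = Add(Rational(-1119, 88739), Rational(-9, 2017)) = Rational(-3055674, 178986563)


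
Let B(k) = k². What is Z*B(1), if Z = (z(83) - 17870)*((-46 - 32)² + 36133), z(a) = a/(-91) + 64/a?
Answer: -814023218425/1079 ≈ -7.5442e+8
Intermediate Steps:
z(a) = 64/a - a/91 (z(a) = a*(-1/91) + 64/a = -a/91 + 64/a = 64/a - a/91)
Z = -814023218425/1079 (Z = ((64/83 - 1/91*83) - 17870)*((-46 - 32)² + 36133) = ((64*(1/83) - 83/91) - 17870)*((-78)² + 36133) = ((64/83 - 83/91) - 17870)*(6084 + 36133) = (-1065/7553 - 17870)*42217 = -134973175/7553*42217 = -814023218425/1079 ≈ -7.5442e+8)
Z*B(1) = -814023218425/1079*1² = -814023218425/1079*1 = -814023218425/1079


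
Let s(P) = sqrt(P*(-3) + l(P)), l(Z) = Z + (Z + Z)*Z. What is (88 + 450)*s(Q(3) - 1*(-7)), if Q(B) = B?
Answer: 3228*sqrt(5) ≈ 7218.0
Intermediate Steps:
l(Z) = Z + 2*Z**2 (l(Z) = Z + (2*Z)*Z = Z + 2*Z**2)
s(P) = sqrt(-3*P + P*(1 + 2*P)) (s(P) = sqrt(P*(-3) + P*(1 + 2*P)) = sqrt(-3*P + P*(1 + 2*P)))
(88 + 450)*s(Q(3) - 1*(-7)) = (88 + 450)*(sqrt(2)*sqrt((3 - 1*(-7))*(-1 + (3 - 1*(-7))))) = 538*(sqrt(2)*sqrt((3 + 7)*(-1 + (3 + 7)))) = 538*(sqrt(2)*sqrt(10*(-1 + 10))) = 538*(sqrt(2)*sqrt(10*9)) = 538*(sqrt(2)*sqrt(90)) = 538*(sqrt(2)*(3*sqrt(10))) = 538*(6*sqrt(5)) = 3228*sqrt(5)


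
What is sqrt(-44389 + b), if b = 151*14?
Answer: 5*I*sqrt(1691) ≈ 205.61*I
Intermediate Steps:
b = 2114
sqrt(-44389 + b) = sqrt(-44389 + 2114) = sqrt(-42275) = 5*I*sqrt(1691)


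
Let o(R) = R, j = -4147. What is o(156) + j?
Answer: -3991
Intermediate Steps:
o(156) + j = 156 - 4147 = -3991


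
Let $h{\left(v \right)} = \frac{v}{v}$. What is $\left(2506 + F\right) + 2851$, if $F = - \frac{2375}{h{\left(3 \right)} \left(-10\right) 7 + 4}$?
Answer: $\frac{355937}{66} \approx 5393.0$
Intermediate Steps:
$h{\left(v \right)} = 1$
$F = \frac{2375}{66}$ ($F = - \frac{2375}{1 \left(-10\right) 7 + 4} = - \frac{2375}{\left(-10\right) 7 + 4} = - \frac{2375}{-70 + 4} = - \frac{2375}{-66} = \left(-2375\right) \left(- \frac{1}{66}\right) = \frac{2375}{66} \approx 35.985$)
$\left(2506 + F\right) + 2851 = \left(2506 + \frac{2375}{66}\right) + 2851 = \frac{167771}{66} + 2851 = \frac{355937}{66}$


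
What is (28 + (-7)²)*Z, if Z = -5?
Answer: -385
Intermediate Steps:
(28 + (-7)²)*Z = (28 + (-7)²)*(-5) = (28 + 49)*(-5) = 77*(-5) = -385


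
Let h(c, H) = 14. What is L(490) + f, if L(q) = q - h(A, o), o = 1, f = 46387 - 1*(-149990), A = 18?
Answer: 196853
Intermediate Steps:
f = 196377 (f = 46387 + 149990 = 196377)
L(q) = -14 + q (L(q) = q - 1*14 = q - 14 = -14 + q)
L(490) + f = (-14 + 490) + 196377 = 476 + 196377 = 196853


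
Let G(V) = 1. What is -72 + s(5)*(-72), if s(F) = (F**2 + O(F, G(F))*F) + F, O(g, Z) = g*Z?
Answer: -4032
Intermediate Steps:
O(g, Z) = Z*g
s(F) = F + 2*F**2 (s(F) = (F**2 + (1*F)*F) + F = (F**2 + F*F) + F = (F**2 + F**2) + F = 2*F**2 + F = F + 2*F**2)
-72 + s(5)*(-72) = -72 + (5*(1 + 2*5))*(-72) = -72 + (5*(1 + 10))*(-72) = -72 + (5*11)*(-72) = -72 + 55*(-72) = -72 - 3960 = -4032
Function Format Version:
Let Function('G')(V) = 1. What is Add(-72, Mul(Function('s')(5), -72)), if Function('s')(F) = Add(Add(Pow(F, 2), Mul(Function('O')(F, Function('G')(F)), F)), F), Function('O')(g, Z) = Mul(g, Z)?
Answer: -4032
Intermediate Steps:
Function('O')(g, Z) = Mul(Z, g)
Function('s')(F) = Add(F, Mul(2, Pow(F, 2))) (Function('s')(F) = Add(Add(Pow(F, 2), Mul(Mul(1, F), F)), F) = Add(Add(Pow(F, 2), Mul(F, F)), F) = Add(Add(Pow(F, 2), Pow(F, 2)), F) = Add(Mul(2, Pow(F, 2)), F) = Add(F, Mul(2, Pow(F, 2))))
Add(-72, Mul(Function('s')(5), -72)) = Add(-72, Mul(Mul(5, Add(1, Mul(2, 5))), -72)) = Add(-72, Mul(Mul(5, Add(1, 10)), -72)) = Add(-72, Mul(Mul(5, 11), -72)) = Add(-72, Mul(55, -72)) = Add(-72, -3960) = -4032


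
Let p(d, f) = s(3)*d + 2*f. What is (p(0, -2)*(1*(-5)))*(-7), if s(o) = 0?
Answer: -140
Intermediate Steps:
p(d, f) = 2*f (p(d, f) = 0*d + 2*f = 0 + 2*f = 2*f)
(p(0, -2)*(1*(-5)))*(-7) = ((2*(-2))*(1*(-5)))*(-7) = -4*(-5)*(-7) = 20*(-7) = -140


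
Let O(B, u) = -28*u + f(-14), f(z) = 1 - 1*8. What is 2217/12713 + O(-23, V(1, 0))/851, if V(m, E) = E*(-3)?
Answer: 1797676/10818763 ≈ 0.16616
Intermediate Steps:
f(z) = -7 (f(z) = 1 - 8 = -7)
V(m, E) = -3*E
O(B, u) = -7 - 28*u (O(B, u) = -28*u - 7 = -7 - 28*u)
2217/12713 + O(-23, V(1, 0))/851 = 2217/12713 + (-7 - (-84)*0)/851 = 2217*(1/12713) + (-7 - 28*0)*(1/851) = 2217/12713 + (-7 + 0)*(1/851) = 2217/12713 - 7*1/851 = 2217/12713 - 7/851 = 1797676/10818763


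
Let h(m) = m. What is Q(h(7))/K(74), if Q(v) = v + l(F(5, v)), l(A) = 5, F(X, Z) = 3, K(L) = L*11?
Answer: 6/407 ≈ 0.014742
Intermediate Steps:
K(L) = 11*L
Q(v) = 5 + v (Q(v) = v + 5 = 5 + v)
Q(h(7))/K(74) = (5 + 7)/((11*74)) = 12/814 = 12*(1/814) = 6/407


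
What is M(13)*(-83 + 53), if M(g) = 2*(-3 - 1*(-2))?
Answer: 60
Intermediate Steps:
M(g) = -2 (M(g) = 2*(-3 + 2) = 2*(-1) = -2)
M(13)*(-83 + 53) = -2*(-83 + 53) = -2*(-30) = 60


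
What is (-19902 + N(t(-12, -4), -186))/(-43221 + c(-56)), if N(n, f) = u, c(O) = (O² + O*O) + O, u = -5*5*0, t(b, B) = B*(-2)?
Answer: 6634/12335 ≈ 0.53782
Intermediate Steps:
t(b, B) = -2*B
u = 0 (u = -25*0 = 0)
c(O) = O + 2*O² (c(O) = (O² + O²) + O = 2*O² + O = O + 2*O²)
N(n, f) = 0
(-19902 + N(t(-12, -4), -186))/(-43221 + c(-56)) = (-19902 + 0)/(-43221 - 56*(1 + 2*(-56))) = -19902/(-43221 - 56*(1 - 112)) = -19902/(-43221 - 56*(-111)) = -19902/(-43221 + 6216) = -19902/(-37005) = -19902*(-1/37005) = 6634/12335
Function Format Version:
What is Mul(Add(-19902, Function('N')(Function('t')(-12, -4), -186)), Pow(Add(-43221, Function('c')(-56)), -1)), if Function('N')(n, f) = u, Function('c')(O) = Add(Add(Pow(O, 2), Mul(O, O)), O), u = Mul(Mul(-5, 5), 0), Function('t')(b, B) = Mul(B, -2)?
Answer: Rational(6634, 12335) ≈ 0.53782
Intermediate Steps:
Function('t')(b, B) = Mul(-2, B)
u = 0 (u = Mul(-25, 0) = 0)
Function('c')(O) = Add(O, Mul(2, Pow(O, 2))) (Function('c')(O) = Add(Add(Pow(O, 2), Pow(O, 2)), O) = Add(Mul(2, Pow(O, 2)), O) = Add(O, Mul(2, Pow(O, 2))))
Function('N')(n, f) = 0
Mul(Add(-19902, Function('N')(Function('t')(-12, -4), -186)), Pow(Add(-43221, Function('c')(-56)), -1)) = Mul(Add(-19902, 0), Pow(Add(-43221, Mul(-56, Add(1, Mul(2, -56)))), -1)) = Mul(-19902, Pow(Add(-43221, Mul(-56, Add(1, -112))), -1)) = Mul(-19902, Pow(Add(-43221, Mul(-56, -111)), -1)) = Mul(-19902, Pow(Add(-43221, 6216), -1)) = Mul(-19902, Pow(-37005, -1)) = Mul(-19902, Rational(-1, 37005)) = Rational(6634, 12335)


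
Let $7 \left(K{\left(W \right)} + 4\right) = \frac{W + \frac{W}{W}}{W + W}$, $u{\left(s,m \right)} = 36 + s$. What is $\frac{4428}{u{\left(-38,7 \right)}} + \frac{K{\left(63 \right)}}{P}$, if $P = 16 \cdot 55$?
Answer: $- \frac{214802713}{97020} \approx -2214.0$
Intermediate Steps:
$K{\left(W \right)} = -4 + \frac{1 + W}{14 W}$ ($K{\left(W \right)} = -4 + \frac{\left(W + \frac{W}{W}\right) \frac{1}{W + W}}{7} = -4 + \frac{\left(W + 1\right) \frac{1}{2 W}}{7} = -4 + \frac{\left(1 + W\right) \frac{1}{2 W}}{7} = -4 + \frac{\frac{1}{2} \frac{1}{W} \left(1 + W\right)}{7} = -4 + \frac{1 + W}{14 W}$)
$P = 880$
$\frac{4428}{u{\left(-38,7 \right)}} + \frac{K{\left(63 \right)}}{P} = \frac{4428}{36 - 38} + \frac{\frac{1}{14} \cdot \frac{1}{63} \left(1 - 3465\right)}{880} = \frac{4428}{-2} + \frac{1}{14} \cdot \frac{1}{63} \left(1 - 3465\right) \frac{1}{880} = 4428 \left(- \frac{1}{2}\right) + \frac{1}{14} \cdot \frac{1}{63} \left(-3464\right) \frac{1}{880} = -2214 - \frac{433}{97020} = - \frac{214802713}{97020}$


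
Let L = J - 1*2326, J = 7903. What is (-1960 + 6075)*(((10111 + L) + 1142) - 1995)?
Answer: 61046025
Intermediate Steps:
L = 5577 (L = 7903 - 1*2326 = 7903 - 2326 = 5577)
(-1960 + 6075)*(((10111 + L) + 1142) - 1995) = (-1960 + 6075)*(((10111 + 5577) + 1142) - 1995) = 4115*((15688 + 1142) - 1995) = 4115*(16830 - 1995) = 4115*14835 = 61046025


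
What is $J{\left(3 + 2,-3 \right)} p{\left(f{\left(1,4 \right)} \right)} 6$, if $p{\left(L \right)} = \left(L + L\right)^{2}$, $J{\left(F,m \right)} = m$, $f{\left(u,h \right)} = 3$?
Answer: $-648$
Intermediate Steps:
$p{\left(L \right)} = 4 L^{2}$ ($p{\left(L \right)} = \left(2 L\right)^{2} = 4 L^{2}$)
$J{\left(3 + 2,-3 \right)} p{\left(f{\left(1,4 \right)} \right)} 6 = - 3 \cdot 4 \cdot 3^{2} \cdot 6 = - 3 \cdot 4 \cdot 9 \cdot 6 = \left(-3\right) 36 \cdot 6 = \left(-108\right) 6 = -648$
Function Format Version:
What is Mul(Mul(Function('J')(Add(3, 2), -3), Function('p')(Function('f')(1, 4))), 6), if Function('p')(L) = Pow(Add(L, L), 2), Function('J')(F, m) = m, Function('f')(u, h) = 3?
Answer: -648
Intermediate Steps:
Function('p')(L) = Mul(4, Pow(L, 2)) (Function('p')(L) = Pow(Mul(2, L), 2) = Mul(4, Pow(L, 2)))
Mul(Mul(Function('J')(Add(3, 2), -3), Function('p')(Function('f')(1, 4))), 6) = Mul(Mul(-3, Mul(4, Pow(3, 2))), 6) = Mul(Mul(-3, Mul(4, 9)), 6) = Mul(Mul(-3, 36), 6) = Mul(-108, 6) = -648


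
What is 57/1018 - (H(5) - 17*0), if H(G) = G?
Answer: -5033/1018 ≈ -4.9440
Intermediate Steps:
57/1018 - (H(5) - 17*0) = 57/1018 - (5 - 17*0) = 57*(1/1018) - (5 + 0) = 57/1018 - 1*5 = 57/1018 - 5 = -5033/1018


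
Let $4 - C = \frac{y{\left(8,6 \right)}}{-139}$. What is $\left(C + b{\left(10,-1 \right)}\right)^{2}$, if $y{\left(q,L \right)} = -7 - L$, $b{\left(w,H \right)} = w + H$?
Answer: $\frac{3218436}{19321} \approx 166.58$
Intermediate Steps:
$b{\left(w,H \right)} = H + w$
$C = \frac{543}{139}$ ($C = 4 - \frac{-7 - 6}{-139} = 4 - \left(-7 - 6\right) \left(- \frac{1}{139}\right) = 4 - \left(-13\right) \left(- \frac{1}{139}\right) = 4 - \frac{13}{139} = \frac{543}{139} \approx 3.9065$)
$\left(C + b{\left(10,-1 \right)}\right)^{2} = \left(\frac{543}{139} + \left(-1 + 10\right)\right)^{2} = \left(\frac{543}{139} + 9\right)^{2} = \left(\frac{1794}{139}\right)^{2} = \frac{3218436}{19321}$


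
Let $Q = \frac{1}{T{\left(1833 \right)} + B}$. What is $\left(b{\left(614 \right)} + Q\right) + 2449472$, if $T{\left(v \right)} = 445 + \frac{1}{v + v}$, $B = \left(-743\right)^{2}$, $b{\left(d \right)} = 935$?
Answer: $\frac{4963159717556701}{2025443005} \approx 2.4504 \cdot 10^{6}$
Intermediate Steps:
$B = 552049$
$T{\left(v \right)} = 445 + \frac{1}{2 v}$
$Q = \frac{3666}{2025443005}$ ($Q = \frac{1}{\left(445 + \frac{1}{2 \cdot 1833}\right) + 552049} = \frac{1}{\left(445 + \frac{1}{2} \cdot \frac{1}{1833}\right) + 552049} = \frac{1}{\left(445 + \frac{1}{3666}\right) + 552049} = \frac{1}{\frac{1631371}{3666} + 552049} = \frac{1}{\frac{2025443005}{3666}} = \frac{3666}{2025443005} \approx 1.81 \cdot 10^{-6}$)
$\left(b{\left(614 \right)} + Q\right) + 2449472 = \left(935 + \frac{3666}{2025443005}\right) + 2449472 = \frac{1893789213341}{2025443005} + 2449472 = \frac{4963159717556701}{2025443005}$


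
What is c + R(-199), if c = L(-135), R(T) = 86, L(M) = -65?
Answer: 21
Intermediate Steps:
c = -65
c + R(-199) = -65 + 86 = 21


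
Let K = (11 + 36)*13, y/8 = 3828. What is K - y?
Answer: -30013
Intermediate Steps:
y = 30624 (y = 8*3828 = 30624)
K = 611 (K = 47*13 = 611)
K - y = 611 - 1*30624 = 611 - 30624 = -30013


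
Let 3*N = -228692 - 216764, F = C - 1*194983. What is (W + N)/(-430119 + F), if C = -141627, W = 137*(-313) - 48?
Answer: 574243/2300187 ≈ 0.24965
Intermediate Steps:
W = -42929 (W = -42881 - 48 = -42929)
F = -336610 (F = -141627 - 1*194983 = -141627 - 194983 = -336610)
N = -445456/3 (N = (-228692 - 216764)/3 = (⅓)*(-445456) = -445456/3 ≈ -1.4849e+5)
(W + N)/(-430119 + F) = (-42929 - 445456/3)/(-430119 - 336610) = -574243/3/(-766729) = -574243/3*(-1/766729) = 574243/2300187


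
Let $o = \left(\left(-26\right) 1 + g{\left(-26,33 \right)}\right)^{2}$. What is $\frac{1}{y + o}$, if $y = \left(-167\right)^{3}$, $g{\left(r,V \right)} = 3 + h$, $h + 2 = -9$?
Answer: $- \frac{1}{4656307} \approx -2.1476 \cdot 10^{-7}$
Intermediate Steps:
$h = -11$ ($h = -2 - 9 = -11$)
$g{\left(r,V \right)} = -8$ ($g{\left(r,V \right)} = 3 - 11 = -8$)
$o = 1156$ ($o = \left(\left(-26\right) 1 - 8\right)^{2} = \left(-26 - 8\right)^{2} = \left(-34\right)^{2} = 1156$)
$y = -4657463$
$\frac{1}{y + o} = \frac{1}{-4657463 + 1156} = \frac{1}{-4656307} = - \frac{1}{4656307}$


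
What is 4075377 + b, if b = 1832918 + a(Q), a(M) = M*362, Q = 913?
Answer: 6238801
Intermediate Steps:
a(M) = 362*M
b = 2163424 (b = 1832918 + 362*913 = 1832918 + 330506 = 2163424)
4075377 + b = 4075377 + 2163424 = 6238801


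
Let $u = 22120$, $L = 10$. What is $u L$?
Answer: $221200$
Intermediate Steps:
$u L = 22120 \cdot 10 = 221200$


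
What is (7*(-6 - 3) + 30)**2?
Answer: 1089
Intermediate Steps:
(7*(-6 - 3) + 30)**2 = (7*(-9) + 30)**2 = (-63 + 30)**2 = (-33)**2 = 1089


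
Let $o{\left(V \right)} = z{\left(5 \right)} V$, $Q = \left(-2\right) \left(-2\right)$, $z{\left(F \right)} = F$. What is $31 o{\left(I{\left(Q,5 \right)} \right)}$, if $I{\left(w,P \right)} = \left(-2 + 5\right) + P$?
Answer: $1240$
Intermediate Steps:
$Q = 4$
$I{\left(w,P \right)} = 3 + P$
$o{\left(V \right)} = 5 V$
$31 o{\left(I{\left(Q,5 \right)} \right)} = 31 \cdot 5 \left(3 + 5\right) = 31 \cdot 5 \cdot 8 = 31 \cdot 40 = 1240$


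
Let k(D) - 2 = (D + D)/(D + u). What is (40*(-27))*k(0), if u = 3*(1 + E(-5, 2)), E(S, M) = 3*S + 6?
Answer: -2160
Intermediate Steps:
E(S, M) = 6 + 3*S
u = -24 (u = 3*(1 + (6 + 3*(-5))) = 3*(1 + (6 - 15)) = 3*(1 - 9) = 3*(-8) = -24)
k(D) = 2 + 2*D/(-24 + D) (k(D) = 2 + (D + D)/(D - 24) = 2 + (2*D)/(-24 + D) = 2 + 2*D/(-24 + D))
(40*(-27))*k(0) = (40*(-27))*(4*(-12 + 0)/(-24 + 0)) = -4320*(-12)/(-24) = -4320*(-1)*(-12)/24 = -1080*2 = -2160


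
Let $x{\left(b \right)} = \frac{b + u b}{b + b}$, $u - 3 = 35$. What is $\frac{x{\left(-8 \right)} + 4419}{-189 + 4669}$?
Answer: $\frac{8877}{8960} \approx 0.99074$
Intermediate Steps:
$u = 38$ ($u = 3 + 35 = 38$)
$x{\left(b \right)} = \frac{39}{2}$ ($x{\left(b \right)} = \frac{b + 38 b}{b + b} = \frac{39 b}{2 b} = 39 b \frac{1}{2 b} = \frac{39}{2}$)
$\frac{x{\left(-8 \right)} + 4419}{-189 + 4669} = \frac{\frac{39}{2} + 4419}{-189 + 4669} = \frac{8877}{2 \cdot 4480} = \frac{8877}{2} \cdot \frac{1}{4480} = \frac{8877}{8960}$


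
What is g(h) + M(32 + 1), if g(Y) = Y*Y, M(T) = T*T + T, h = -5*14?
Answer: 6022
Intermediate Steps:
h = -70
M(T) = T + T² (M(T) = T² + T = T + T²)
g(Y) = Y²
g(h) + M(32 + 1) = (-70)² + (32 + 1)*(1 + (32 + 1)) = 4900 + 33*(1 + 33) = 4900 + 33*34 = 4900 + 1122 = 6022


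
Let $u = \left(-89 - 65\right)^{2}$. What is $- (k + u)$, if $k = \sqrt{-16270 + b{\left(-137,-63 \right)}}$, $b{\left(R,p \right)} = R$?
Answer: $-23716 - 3 i \sqrt{1823} \approx -23716.0 - 128.09 i$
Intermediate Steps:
$k = 3 i \sqrt{1823}$ ($k = \sqrt{-16270 - 137} = \sqrt{-16407} = 3 i \sqrt{1823} \approx 128.09 i$)
$u = 23716$ ($u = \left(-154\right)^{2} = 23716$)
$- (k + u) = - (3 i \sqrt{1823} + 23716) = - (23716 + 3 i \sqrt{1823}) = -23716 - 3 i \sqrt{1823}$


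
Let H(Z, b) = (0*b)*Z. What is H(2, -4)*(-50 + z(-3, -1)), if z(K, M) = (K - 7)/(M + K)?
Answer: 0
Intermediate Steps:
z(K, M) = (-7 + K)/(K + M)
H(Z, b) = 0 (H(Z, b) = 0*Z = 0)
H(2, -4)*(-50 + z(-3, -1)) = 0*(-50 + (-7 - 3)/(-3 - 1)) = 0*(-50 - 10/(-4)) = 0*(-50 - ¼*(-10)) = 0*(-50 + 5/2) = 0*(-95/2) = 0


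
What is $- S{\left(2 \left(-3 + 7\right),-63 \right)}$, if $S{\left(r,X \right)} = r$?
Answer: $-8$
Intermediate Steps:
$- S{\left(2 \left(-3 + 7\right),-63 \right)} = - 2 \left(-3 + 7\right) = - 2 \cdot 4 = \left(-1\right) 8 = -8$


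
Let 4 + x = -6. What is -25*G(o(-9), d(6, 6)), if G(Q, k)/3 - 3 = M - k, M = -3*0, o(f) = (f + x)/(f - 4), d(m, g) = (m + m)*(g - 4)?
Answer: 1575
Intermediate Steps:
x = -10 (x = -4 - 6 = -10)
d(m, g) = 2*m*(-4 + g) (d(m, g) = (2*m)*(-4 + g) = 2*m*(-4 + g))
o(f) = (-10 + f)/(-4 + f) (o(f) = (f - 10)/(f - 4) = (-10 + f)/(-4 + f))
M = 0
G(Q, k) = 9 - 3*k (G(Q, k) = 9 + 3*(0 - k) = 9 + 3*(-k) = 9 - 3*k)
-25*G(o(-9), d(6, 6)) = -25*(9 - 6*6*(-4 + 6)) = -25*(9 - 6*6*2) = -25*(9 - 3*24) = -25*(9 - 72) = -25*(-63) = 1575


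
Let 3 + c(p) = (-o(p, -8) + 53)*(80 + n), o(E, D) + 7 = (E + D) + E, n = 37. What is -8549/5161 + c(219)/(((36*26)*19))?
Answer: -9627451/2353416 ≈ -4.0908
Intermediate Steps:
o(E, D) = -7 + D + 2*E (o(E, D) = -7 + ((E + D) + E) = -7 + ((D + E) + E) = -7 + (D + 2*E) = -7 + D + 2*E)
c(p) = 7953 - 234*p (c(p) = -3 + (-(-7 - 8 + 2*p) + 53)*(80 + 37) = -3 + (-(-15 + 2*p) + 53)*117 = -3 + ((15 - 2*p) + 53)*117 = -3 + (68 - 2*p)*117 = -3 + (7956 - 234*p) = 7953 - 234*p)
-8549/5161 + c(219)/(((36*26)*19)) = -8549/5161 + (7953 - 234*219)/(((36*26)*19)) = -8549*1/5161 + (7953 - 51246)/((936*19)) = -8549/5161 - 43293/17784 = -8549/5161 - 43293*1/17784 = -8549/5161 - 14431/5928 = -9627451/2353416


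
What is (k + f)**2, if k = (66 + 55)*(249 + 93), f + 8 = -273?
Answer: 1689292201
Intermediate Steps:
f = -281 (f = -8 - 273 = -281)
k = 41382 (k = 121*342 = 41382)
(k + f)**2 = (41382 - 281)**2 = 41101**2 = 1689292201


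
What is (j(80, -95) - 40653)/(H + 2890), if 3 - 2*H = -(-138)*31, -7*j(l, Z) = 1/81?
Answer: -46100504/853335 ≈ -54.024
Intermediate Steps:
j(l, Z) = -1/567 (j(l, Z) = -⅐/81 = -⅐*1/81 = -1/567)
H = -4275/2 (H = 3/2 - (-1)*(-138*31)/2 = 3/2 - (-1)*(-4278)/2 = 3/2 - ½*4278 = 3/2 - 2139 = -4275/2 ≈ -2137.5)
(j(80, -95) - 40653)/(H + 2890) = (-1/567 - 40653)/(-4275/2 + 2890) = -23050252/(567*1505/2) = -23050252/567*2/1505 = -46100504/853335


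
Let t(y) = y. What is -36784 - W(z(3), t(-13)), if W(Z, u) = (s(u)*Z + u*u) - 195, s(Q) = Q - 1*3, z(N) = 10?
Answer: -36598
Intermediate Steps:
s(Q) = -3 + Q (s(Q) = Q - 3 = -3 + Q)
W(Z, u) = -195 + u² + Z*(-3 + u) (W(Z, u) = ((-3 + u)*Z + u*u) - 195 = (Z*(-3 + u) + u²) - 195 = (u² + Z*(-3 + u)) - 195 = -195 + u² + Z*(-3 + u))
-36784 - W(z(3), t(-13)) = -36784 - (-195 + (-13)² + 10*(-3 - 13)) = -36784 - (-195 + 169 + 10*(-16)) = -36784 - (-195 + 169 - 160) = -36784 - 1*(-186) = -36784 + 186 = -36598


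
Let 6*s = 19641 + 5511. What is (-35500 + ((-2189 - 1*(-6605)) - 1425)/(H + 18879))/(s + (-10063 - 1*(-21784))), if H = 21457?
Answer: -1431925009/641866768 ≈ -2.2309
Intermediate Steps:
s = 4192 (s = (19641 + 5511)/6 = (⅙)*25152 = 4192)
(-35500 + ((-2189 - 1*(-6605)) - 1425)/(H + 18879))/(s + (-10063 - 1*(-21784))) = (-35500 + ((-2189 - 1*(-6605)) - 1425)/(21457 + 18879))/(4192 + (-10063 - 1*(-21784))) = (-35500 + ((-2189 + 6605) - 1425)/40336)/(4192 + (-10063 + 21784)) = (-35500 + (4416 - 1425)*(1/40336))/(4192 + 11721) = (-35500 + 2991*(1/40336))/15913 = (-35500 + 2991/40336)*(1/15913) = -1431925009/40336*1/15913 = -1431925009/641866768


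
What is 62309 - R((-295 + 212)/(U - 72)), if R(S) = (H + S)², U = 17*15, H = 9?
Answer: 2084220005/33489 ≈ 62236.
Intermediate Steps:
U = 255
R(S) = (9 + S)²
62309 - R((-295 + 212)/(U - 72)) = 62309 - (9 + (-295 + 212)/(255 - 72))² = 62309 - (9 - 83/183)² = 62309 - (1564/183)² = 62309 - 1*2446096/33489 = 62309 - 2446096/33489 = 2084220005/33489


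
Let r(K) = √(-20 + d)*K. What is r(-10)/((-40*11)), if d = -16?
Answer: 3*I/22 ≈ 0.13636*I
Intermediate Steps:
r(K) = 6*I*K (r(K) = √(-20 - 16)*K = √(-36)*K = (6*I)*K = 6*I*K)
r(-10)/((-40*11)) = (6*I*(-10))/((-40*11)) = -60*I/(-440) = -60*I*(-1/440) = 3*I/22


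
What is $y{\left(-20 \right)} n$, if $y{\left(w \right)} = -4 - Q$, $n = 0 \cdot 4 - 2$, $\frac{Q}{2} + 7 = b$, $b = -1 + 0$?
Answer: $-24$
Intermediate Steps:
$b = -1$
$Q = -16$ ($Q = -14 + 2 \left(-1\right) = -14 - 2 = -16$)
$n = -2$ ($n = 0 - 2 = -2$)
$y{\left(w \right)} = 12$ ($y{\left(w \right)} = -4 - -16 = -4 + 16 = 12$)
$y{\left(-20 \right)} n = 12 \left(-2\right) = -24$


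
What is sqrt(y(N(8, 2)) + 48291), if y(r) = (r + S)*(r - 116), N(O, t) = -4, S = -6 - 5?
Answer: sqrt(50091) ≈ 223.81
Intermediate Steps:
S = -11
y(r) = (-116 + r)*(-11 + r) (y(r) = (r - 11)*(r - 116) = (-11 + r)*(-116 + r) = (-116 + r)*(-11 + r))
sqrt(y(N(8, 2)) + 48291) = sqrt((1276 + (-4)**2 - 127*(-4)) + 48291) = sqrt((1276 + 16 + 508) + 48291) = sqrt(1800 + 48291) = sqrt(50091)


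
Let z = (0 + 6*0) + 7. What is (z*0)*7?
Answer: 0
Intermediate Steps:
z = 7 (z = (0 + 0) + 7 = 0 + 7 = 7)
(z*0)*7 = (7*0)*7 = 0*7 = 0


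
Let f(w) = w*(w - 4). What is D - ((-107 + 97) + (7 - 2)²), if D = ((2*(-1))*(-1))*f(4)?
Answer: -15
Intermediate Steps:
f(w) = w*(-4 + w)
D = 0 (D = ((2*(-1))*(-1))*(4*(-4 + 4)) = (-2*(-1))*(4*0) = 2*0 = 0)
D - ((-107 + 97) + (7 - 2)²) = 0 - ((-107 + 97) + (7 - 2)²) = 0 - (-10 + 5²) = 0 - (-10 + 25) = 0 - 1*15 = 0 - 15 = -15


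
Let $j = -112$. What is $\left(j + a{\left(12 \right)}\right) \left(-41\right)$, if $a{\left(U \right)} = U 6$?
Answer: $1640$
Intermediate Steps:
$a{\left(U \right)} = 6 U$
$\left(j + a{\left(12 \right)}\right) \left(-41\right) = \left(-112 + 6 \cdot 12\right) \left(-41\right) = \left(-112 + 72\right) \left(-41\right) = \left(-40\right) \left(-41\right) = 1640$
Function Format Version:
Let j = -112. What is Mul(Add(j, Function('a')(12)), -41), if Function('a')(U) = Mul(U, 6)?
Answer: 1640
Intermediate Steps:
Function('a')(U) = Mul(6, U)
Mul(Add(j, Function('a')(12)), -41) = Mul(Add(-112, Mul(6, 12)), -41) = Mul(Add(-112, 72), -41) = Mul(-40, -41) = 1640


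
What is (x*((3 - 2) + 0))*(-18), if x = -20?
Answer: 360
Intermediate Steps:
(x*((3 - 2) + 0))*(-18) = -20*((3 - 2) + 0)*(-18) = -20*(1 + 0)*(-18) = -20*1*(-18) = -20*(-18) = 360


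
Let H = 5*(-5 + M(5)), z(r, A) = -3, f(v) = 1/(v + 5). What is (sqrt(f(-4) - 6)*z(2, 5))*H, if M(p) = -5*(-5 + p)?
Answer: 75*I*sqrt(5) ≈ 167.71*I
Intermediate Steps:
f(v) = 1/(5 + v)
M(p) = 25 - 5*p
H = -25 (H = 5*(-5 + (25 - 5*5)) = 5*(-5 + (25 - 25)) = 5*(-5 + 0) = 5*(-5) = -25)
(sqrt(f(-4) - 6)*z(2, 5))*H = (sqrt(1/(5 - 4) - 6)*(-3))*(-25) = (sqrt(1/1 - 6)*(-3))*(-25) = (sqrt(1 - 6)*(-3))*(-25) = (sqrt(-5)*(-3))*(-25) = ((I*sqrt(5))*(-3))*(-25) = -3*I*sqrt(5)*(-25) = 75*I*sqrt(5)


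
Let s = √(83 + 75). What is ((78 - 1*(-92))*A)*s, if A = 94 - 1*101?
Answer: -1190*√158 ≈ -14958.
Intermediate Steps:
A = -7 (A = 94 - 101 = -7)
s = √158 ≈ 12.570
((78 - 1*(-92))*A)*s = ((78 - 1*(-92))*(-7))*√158 = ((78 + 92)*(-7))*√158 = (170*(-7))*√158 = -1190*√158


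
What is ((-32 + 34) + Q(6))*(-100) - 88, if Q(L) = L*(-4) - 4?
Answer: 2512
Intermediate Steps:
Q(L) = -4 - 4*L (Q(L) = -4*L - 4 = -4 - 4*L)
((-32 + 34) + Q(6))*(-100) - 88 = ((-32 + 34) + (-4 - 4*6))*(-100) - 88 = (2 + (-4 - 24))*(-100) - 88 = (2 - 28)*(-100) - 88 = -26*(-100) - 88 = 2600 - 88 = 2512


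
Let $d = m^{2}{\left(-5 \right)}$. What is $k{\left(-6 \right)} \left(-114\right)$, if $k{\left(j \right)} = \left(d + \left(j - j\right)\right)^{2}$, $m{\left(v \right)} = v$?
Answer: $-71250$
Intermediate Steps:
$d = 25$ ($d = \left(-5\right)^{2} = 25$)
$k{\left(j \right)} = 625$ ($k{\left(j \right)} = \left(25 + \left(j - j\right)\right)^{2} = \left(25 + 0\right)^{2} = 25^{2} = 625$)
$k{\left(-6 \right)} \left(-114\right) = 625 \left(-114\right) = -71250$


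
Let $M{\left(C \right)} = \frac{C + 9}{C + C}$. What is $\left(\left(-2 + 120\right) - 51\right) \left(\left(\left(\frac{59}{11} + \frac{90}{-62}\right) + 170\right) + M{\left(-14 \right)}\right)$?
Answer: $\frac{111368539}{9548} \approx 11664.0$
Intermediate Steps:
$M{\left(C \right)} = \frac{9 + C}{2 C}$
$\left(\left(-2 + 120\right) - 51\right) \left(\left(\left(\frac{59}{11} + \frac{90}{-62}\right) + 170\right) + M{\left(-14 \right)}\right) = \left(\left(-2 + 120\right) - 51\right) \left(\left(\left(\frac{59}{11} + \frac{90}{-62}\right) + 170\right) + \frac{9 - 14}{2 \left(-14\right)}\right) = \left(118 - 51\right) \left(\left(\left(59 \cdot \frac{1}{11} + 90 \left(- \frac{1}{62}\right)\right) + 170\right) + \frac{1}{2} \left(- \frac{1}{14}\right) \left(-5\right)\right) = 67 \left(\left(\left(\frac{59}{11} - \frac{45}{31}\right) + 170\right) + \frac{5}{28}\right) = 67 \left(\left(\frac{1334}{341} + 170\right) + \frac{5}{28}\right) = 67 \left(\frac{59304}{341} + \frac{5}{28}\right) = 67 \cdot \frac{1662217}{9548} = \frac{111368539}{9548}$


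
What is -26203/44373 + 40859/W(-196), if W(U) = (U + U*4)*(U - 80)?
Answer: -35879939/81646320 ≈ -0.43946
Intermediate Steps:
W(U) = 5*U*(-80 + U) (W(U) = (U + 4*U)*(-80 + U) = (5*U)*(-80 + U) = 5*U*(-80 + U))
-26203/44373 + 40859/W(-196) = -26203/44373 + 40859/((5*(-196)*(-80 - 196))) = -26203*1/44373 + 40859/((5*(-196)*(-276))) = -26203/44373 + 40859/270480 = -26203/44373 + 40859*(1/270480) = -26203/44373 + 5837/38640 = -35879939/81646320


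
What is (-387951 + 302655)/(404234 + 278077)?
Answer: -28432/227437 ≈ -0.12501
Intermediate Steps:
(-387951 + 302655)/(404234 + 278077) = -85296/682311 = -85296*1/682311 = -28432/227437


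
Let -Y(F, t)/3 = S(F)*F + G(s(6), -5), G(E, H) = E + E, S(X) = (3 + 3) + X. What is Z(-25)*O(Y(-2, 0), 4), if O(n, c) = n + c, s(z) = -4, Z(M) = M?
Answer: -1300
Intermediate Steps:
S(X) = 6 + X
G(E, H) = 2*E
Y(F, t) = 24 - 3*F*(6 + F) (Y(F, t) = -3*((6 + F)*F + 2*(-4)) = -3*(F*(6 + F) - 8) = -3*(-8 + F*(6 + F)) = 24 - 3*F*(6 + F))
O(n, c) = c + n
Z(-25)*O(Y(-2, 0), 4) = -25*(4 + (24 - 3*(-2)*(6 - 2))) = -25*(4 + (24 - 3*(-2)*4)) = -25*(4 + (24 + 24)) = -25*(4 + 48) = -25*52 = -1300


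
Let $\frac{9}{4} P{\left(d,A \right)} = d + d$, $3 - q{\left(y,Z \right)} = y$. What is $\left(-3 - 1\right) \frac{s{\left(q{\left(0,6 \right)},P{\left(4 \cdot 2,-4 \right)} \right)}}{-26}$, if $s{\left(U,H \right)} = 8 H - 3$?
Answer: $\frac{970}{117} \approx 8.2906$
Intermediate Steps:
$q{\left(y,Z \right)} = 3 - y$
$P{\left(d,A \right)} = \frac{8 d}{9}$ ($P{\left(d,A \right)} = \frac{4 \left(d + d\right)}{9} = \frac{4 \cdot 2 d}{9} = \frac{8 d}{9}$)
$s{\left(U,H \right)} = -3 + 8 H$
$\left(-3 - 1\right) \frac{s{\left(q{\left(0,6 \right)},P{\left(4 \cdot 2,-4 \right)} \right)}}{-26} = \left(-3 - 1\right) \frac{-3 + 8 \frac{8 \cdot 4 \cdot 2}{9}}{-26} = \left(-3 - 1\right) \left(-3 + 8 \cdot \frac{8}{9} \cdot 8\right) \left(- \frac{1}{26}\right) = - 4 \left(-3 + 8 \cdot \frac{64}{9}\right) \left(- \frac{1}{26}\right) = - 4 \left(-3 + \frac{512}{9}\right) \left(- \frac{1}{26}\right) = - 4 \cdot \frac{485}{9} \left(- \frac{1}{26}\right) = \left(-4\right) \left(- \frac{485}{234}\right) = \frac{970}{117}$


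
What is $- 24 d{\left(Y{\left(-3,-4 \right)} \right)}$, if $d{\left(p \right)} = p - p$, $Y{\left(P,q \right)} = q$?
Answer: $0$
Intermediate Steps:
$d{\left(p \right)} = 0$
$- 24 d{\left(Y{\left(-3,-4 \right)} \right)} = \left(-24\right) 0 = 0$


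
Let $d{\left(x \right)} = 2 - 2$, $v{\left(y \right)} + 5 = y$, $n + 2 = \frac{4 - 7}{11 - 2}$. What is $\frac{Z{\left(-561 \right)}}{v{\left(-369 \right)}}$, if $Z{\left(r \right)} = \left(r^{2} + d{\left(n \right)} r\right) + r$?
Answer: $-840$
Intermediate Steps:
$n = - \frac{7}{3}$ ($n = -2 + \frac{4 - 7}{11 - 2} = -2 - \frac{3}{9} = -2 - \frac{1}{3} = - \frac{7}{3} \approx -2.3333$)
$v{\left(y \right)} = -5 + y$
$d{\left(x \right)} = 0$
$Z{\left(r \right)} = r + r^{2}$ ($Z{\left(r \right)} = \left(r^{2} + 0 r\right) + r = \left(r^{2} + 0\right) + r = r^{2} + r = r + r^{2}$)
$\frac{Z{\left(-561 \right)}}{v{\left(-369 \right)}} = \frac{\left(-561\right) \left(1 - 561\right)}{-5 - 369} = \frac{\left(-561\right) \left(-560\right)}{-374} = 314160 \left(- \frac{1}{374}\right) = -840$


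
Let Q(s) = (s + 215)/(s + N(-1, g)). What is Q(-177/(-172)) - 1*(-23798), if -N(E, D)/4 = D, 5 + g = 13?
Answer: 126734789/5327 ≈ 23791.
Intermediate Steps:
g = 8 (g = -5 + 13 = 8)
N(E, D) = -4*D
Q(s) = (215 + s)/(-32 + s) (Q(s) = (s + 215)/(s - 4*8) = (215 + s)/(s - 32) = (215 + s)/(-32 + s))
Q(-177/(-172)) - 1*(-23798) = (215 - 177/(-172))/(-32 - 177/(-172)) - 1*(-23798) = (215 - 177*(-1/172))/(-32 - 177*(-1/172)) + 23798 = (215 + 177/172)/(-32 + 177/172) + 23798 = (37157/172)/(-5327/172) + 23798 = -172/5327*37157/172 + 23798 = -37157/5327 + 23798 = 126734789/5327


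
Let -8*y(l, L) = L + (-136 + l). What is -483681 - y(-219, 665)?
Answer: -1934569/4 ≈ -4.8364e+5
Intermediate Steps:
y(l, L) = 17 - L/8 - l/8 (y(l, L) = -(L + (-136 + l))/8 = -(-136 + L + l)/8 = 17 - L/8 - l/8)
-483681 - y(-219, 665) = -483681 - (17 - ⅛*665 - ⅛*(-219)) = -483681 - (17 - 665/8 + 219/8) = -483681 - 1*(-155/4) = -483681 + 155/4 = -1934569/4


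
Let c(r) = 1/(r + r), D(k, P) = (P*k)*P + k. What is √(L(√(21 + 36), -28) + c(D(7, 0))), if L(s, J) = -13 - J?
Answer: √2954/14 ≈ 3.8822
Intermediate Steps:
D(k, P) = k + k*P² (D(k, P) = k*P² + k = k + k*P²)
c(r) = 1/(2*r)
√(L(√(21 + 36), -28) + c(D(7, 0))) = √((-13 - 1*(-28)) + 1/(2*((7*(1 + 0²))))) = √((-13 + 28) + 1/(2*((7*(1 + 0))))) = √(15 + 1/(2*((7*1)))) = √(15 + (½)/7) = √(15 + (½)*(⅐)) = √(15 + 1/14) = √(211/14) = √2954/14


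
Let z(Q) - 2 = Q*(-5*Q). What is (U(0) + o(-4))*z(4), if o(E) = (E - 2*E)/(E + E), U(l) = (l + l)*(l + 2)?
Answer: 39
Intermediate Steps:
U(l) = 2*l*(2 + l) (U(l) = (2*l)*(2 + l) = 2*l*(2 + l))
z(Q) = 2 - 5*Q² (z(Q) = 2 + Q*(-5*Q) = 2 - 5*Q²)
o(E) = -½ (o(E) = (-E)/((2*E)) = (-E)*(1/(2*E)) = -½)
(U(0) + o(-4))*z(4) = (2*0*(2 + 0) - ½)*(2 - 5*4²) = (2*0*2 - ½)*(2 - 5*16) = (0 - ½)*(2 - 80) = -½*(-78) = 39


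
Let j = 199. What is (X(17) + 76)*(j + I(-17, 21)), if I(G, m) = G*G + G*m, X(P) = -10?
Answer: 8646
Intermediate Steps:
I(G, m) = G² + G*m
(X(17) + 76)*(j + I(-17, 21)) = (-10 + 76)*(199 - 17*(-17 + 21)) = 66*(199 - 17*4) = 66*(199 - 68) = 66*131 = 8646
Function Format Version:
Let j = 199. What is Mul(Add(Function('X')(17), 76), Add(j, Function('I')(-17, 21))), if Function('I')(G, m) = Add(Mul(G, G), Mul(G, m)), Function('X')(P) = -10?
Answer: 8646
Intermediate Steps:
Function('I')(G, m) = Add(Pow(G, 2), Mul(G, m))
Mul(Add(Function('X')(17), 76), Add(j, Function('I')(-17, 21))) = Mul(Add(-10, 76), Add(199, Mul(-17, Add(-17, 21)))) = Mul(66, Add(199, Mul(-17, 4))) = Mul(66, Add(199, -68)) = Mul(66, 131) = 8646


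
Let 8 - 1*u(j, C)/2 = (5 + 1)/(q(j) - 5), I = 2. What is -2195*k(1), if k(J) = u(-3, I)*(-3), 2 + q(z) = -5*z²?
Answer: 1389435/13 ≈ 1.0688e+5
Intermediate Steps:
q(z) = -2 - 5*z²
u(j, C) = 16 - 12/(-7 - 5*j²) (u(j, C) = 16 - 2*(5 + 1)/((-2 - 5*j²) - 5) = 16 - 12/(-7 - 5*j²))
k(J) = -633/13 (k(J) = (4*(31 + 20*(-3)²)/(7 + 5*(-3)²))*(-3) = (4*(31 + 20*9)/(7 + 5*9))*(-3) = (4*(31 + 180)/(7 + 45))*(-3) = (4*211/52)*(-3) = (4*(1/52)*211)*(-3) = (211/13)*(-3) = -633/13)
-2195*k(1) = -2195*(-633/13) = 1389435/13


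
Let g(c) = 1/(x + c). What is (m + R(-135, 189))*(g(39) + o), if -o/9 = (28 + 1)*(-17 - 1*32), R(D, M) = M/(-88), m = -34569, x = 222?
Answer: -564158569985/1276 ≈ -4.4213e+8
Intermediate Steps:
R(D, M) = -M/88 (R(D, M) = M*(-1/88) = -M/88)
g(c) = 1/(222 + c)
o = 12789 (o = -9*(28 + 1)*(-17 - 1*32) = -261*(-17 - 32) = -261*(-49) = -9*(-1421) = 12789)
(m + R(-135, 189))*(g(39) + o) = (-34569 - 1/88*189)*(1/(222 + 39) + 12789) = (-34569 - 189/88)*(1/261 + 12789) = -3042261*(1/261 + 12789)/88 = -3042261/88*3337930/261 = -564158569985/1276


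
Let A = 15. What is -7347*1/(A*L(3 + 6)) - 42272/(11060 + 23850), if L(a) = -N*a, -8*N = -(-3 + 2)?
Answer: -68585896/157095 ≈ -436.59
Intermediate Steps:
N = -⅛ (N = -(-1)*(-3 + 2)/8 = -(-1)*(-1)/8 = -⅛*1 = -⅛ ≈ -0.12500)
L(a) = a/8 (L(a) = -(-1)*a/8 = a/8)
-7347*1/(A*L(3 + 6)) - 42272/(11060 + 23850) = -7347*8/(15*(3 + 6)) - 42272/(11060 + 23850) = -7347/((1*((⅛)*9))*15) - 42272/34910 = -7347/((1*(9/8))*15) - 42272*1/34910 = -7347/((9/8)*15) - 21136/17455 = -7347/135/8 - 21136/17455 = -7347*8/135 - 21136/17455 = -19592/45 - 21136/17455 = -68585896/157095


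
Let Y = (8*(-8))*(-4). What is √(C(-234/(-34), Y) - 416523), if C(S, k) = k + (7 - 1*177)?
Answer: I*√416437 ≈ 645.32*I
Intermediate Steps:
Y = 256 (Y = -64*(-4) = 256)
C(S, k) = -170 + k (C(S, k) = k + (7 - 177) = k - 170 = -170 + k)
√(C(-234/(-34), Y) - 416523) = √((-170 + 256) - 416523) = √(86 - 416523) = √(-416437) = I*√416437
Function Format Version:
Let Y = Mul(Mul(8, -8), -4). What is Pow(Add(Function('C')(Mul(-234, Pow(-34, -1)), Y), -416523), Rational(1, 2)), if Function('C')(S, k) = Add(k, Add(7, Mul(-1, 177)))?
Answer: Mul(I, Pow(416437, Rational(1, 2))) ≈ Mul(645.32, I)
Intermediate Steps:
Y = 256 (Y = Mul(-64, -4) = 256)
Function('C')(S, k) = Add(-170, k) (Function('C')(S, k) = Add(k, Add(7, -177)) = Add(k, -170) = Add(-170, k))
Pow(Add(Function('C')(Mul(-234, Pow(-34, -1)), Y), -416523), Rational(1, 2)) = Pow(Add(Add(-170, 256), -416523), Rational(1, 2)) = Pow(Add(86, -416523), Rational(1, 2)) = Pow(-416437, Rational(1, 2)) = Mul(I, Pow(416437, Rational(1, 2)))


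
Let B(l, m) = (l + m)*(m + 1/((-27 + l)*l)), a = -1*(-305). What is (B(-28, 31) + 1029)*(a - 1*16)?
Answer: 499358187/1540 ≈ 3.2426e+5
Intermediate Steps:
a = 305
B(l, m) = (l + m)*(m + 1/(l*(-27 + l)))
(B(-28, 31) + 1029)*(a - 1*16) = ((-28 + 31 + 31*(-28)³ + (-28)²*31² - 27*(-28)*31² - 27*31*(-28)²)/((-28)*(-27 - 28)) + 1029)*(305 - 1*16) = (-1/28*(-28 + 31 + 31*(-21952) + 784*961 - 27*(-28)*961 - 27*31*784)/(-55) + 1029)*(305 - 16) = (-1/28*(-1/55)*(-28 + 31 - 680512 + 753424 + 726516 - 656208) + 1029)*289 = (-1/28*(-1/55)*143223 + 1029)*289 = (143223/1540 + 1029)*289 = (1727883/1540)*289 = 499358187/1540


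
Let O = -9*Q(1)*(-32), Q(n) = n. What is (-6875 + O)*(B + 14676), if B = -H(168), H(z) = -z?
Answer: -97777428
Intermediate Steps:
O = 288 (O = -9*1*(-32) = -9*(-32) = 288)
B = 168 (B = -(-1)*168 = -1*(-168) = 168)
(-6875 + O)*(B + 14676) = (-6875 + 288)*(168 + 14676) = -6587*14844 = -97777428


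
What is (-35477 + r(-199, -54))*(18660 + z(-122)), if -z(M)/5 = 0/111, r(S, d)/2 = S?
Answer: -669427500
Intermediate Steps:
r(S, d) = 2*S
z(M) = 0 (z(M) = -0/111 = -5*0 = 0)
(-35477 + r(-199, -54))*(18660 + z(-122)) = (-35477 + 2*(-199))*(18660 + 0) = (-35477 - 398)*18660 = -35875*18660 = -669427500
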